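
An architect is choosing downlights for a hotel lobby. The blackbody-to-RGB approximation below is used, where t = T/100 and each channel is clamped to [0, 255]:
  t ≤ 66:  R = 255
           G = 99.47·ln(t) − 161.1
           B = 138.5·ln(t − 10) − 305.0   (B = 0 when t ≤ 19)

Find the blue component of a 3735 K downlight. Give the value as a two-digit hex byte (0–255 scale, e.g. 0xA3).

t = 3735/100 = 37.35; the t ≤ 66 branch applies.
B = 138.5·ln(37.35 − 10) − 305.0 = 138.5·ln 27.35 − 305.0 = 138.5·3.3087 − 305.0 = 153.257.
Rounded: 153; in hex, 0x99.

0x99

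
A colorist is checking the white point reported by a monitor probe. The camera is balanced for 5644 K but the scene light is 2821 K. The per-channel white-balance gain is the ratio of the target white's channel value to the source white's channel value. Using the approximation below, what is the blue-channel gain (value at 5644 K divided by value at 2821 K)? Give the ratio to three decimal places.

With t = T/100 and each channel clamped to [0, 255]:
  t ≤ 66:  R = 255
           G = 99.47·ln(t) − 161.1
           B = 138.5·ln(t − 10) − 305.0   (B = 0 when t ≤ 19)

2.338

At 2821 K (t = 28.21):
  B = 138.5·ln(28.21 − 10) − 305.0 = 138.5·ln 18.21 − 305.0 = 138.5·2.9020 − 305.0 = 96.923.
At 5644 K (t = 56.44):
  B = 138.5·ln(56.44 − 10) − 305.0 = 138.5·ln 46.44 − 305.0 = 138.5·3.8382 − 305.0 = 226.585.
Gain = 226.585 / 96.923 = 2.3378 → 2.338.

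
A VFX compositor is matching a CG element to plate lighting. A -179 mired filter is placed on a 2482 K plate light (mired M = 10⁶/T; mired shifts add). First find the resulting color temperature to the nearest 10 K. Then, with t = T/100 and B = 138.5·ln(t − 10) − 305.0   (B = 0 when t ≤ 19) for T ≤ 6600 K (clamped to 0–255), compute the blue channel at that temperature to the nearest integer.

M_in = 10⁶/2482 = 402.90; M_out = 402.90 + (-179) = 223.90.
T_out = 10⁶/223.90 = 4466.3 K → 4470 K; t = 44.7.
B = 138.5·ln(44.7 − 10) − 305.0 = 138.5·ln 34.7 − 305.0 = 138.5·3.5467 − 305.0 = 186.223.
Rounded: 186.

186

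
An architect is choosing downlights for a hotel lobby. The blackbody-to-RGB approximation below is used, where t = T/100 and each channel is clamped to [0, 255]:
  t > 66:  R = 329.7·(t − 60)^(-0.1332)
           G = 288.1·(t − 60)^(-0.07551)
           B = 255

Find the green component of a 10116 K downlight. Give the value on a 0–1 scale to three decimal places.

0.853

t = 10116/100 = 101.16; the t > 66 branch applies.
G = 288.1·(101.16 − 60)^(-0.07551) = 288.1·41.16^(-0.07551) = 288.1·0.75525 = 217.588.
On a 0–1 scale: 217.588/255 = 0.8533 → 0.853.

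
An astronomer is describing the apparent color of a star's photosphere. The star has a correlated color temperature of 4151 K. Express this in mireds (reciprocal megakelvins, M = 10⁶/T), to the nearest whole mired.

241 mireds

M = 10⁶ / 4151 = 240.906 → 241 mireds.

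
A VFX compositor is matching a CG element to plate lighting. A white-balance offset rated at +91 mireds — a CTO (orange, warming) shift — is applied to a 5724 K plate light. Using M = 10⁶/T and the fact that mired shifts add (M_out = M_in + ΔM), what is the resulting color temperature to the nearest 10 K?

M_in = 10⁶/5724 = 174.70 mireds.
M_out = 174.70 + (+91) = 265.70 mireds.
T_out = 10⁶/265.70 = 3763.6 K → 3760 K.

3760 K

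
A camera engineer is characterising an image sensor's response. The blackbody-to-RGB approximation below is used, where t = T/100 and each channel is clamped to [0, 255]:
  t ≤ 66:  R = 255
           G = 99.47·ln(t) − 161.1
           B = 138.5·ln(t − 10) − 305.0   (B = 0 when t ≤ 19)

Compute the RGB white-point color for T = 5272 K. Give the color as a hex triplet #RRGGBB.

#FFE9D7

t = 5272/100 = 52.72; the t ≤ 66 branch applies.
R = 255 by definition for t ≤ 66.
G = 99.47·ln 52.72 − 161.1 = 99.47·3.9650 − 161.1 = 233.298.
B = 138.5·ln(52.72 − 10) − 305.0 = 138.5·ln 42.72 − 305.0 = 138.5·3.7547 − 305.0 = 215.021.
Rounded: (255, 233, 215).
In hex: #FFE9D7.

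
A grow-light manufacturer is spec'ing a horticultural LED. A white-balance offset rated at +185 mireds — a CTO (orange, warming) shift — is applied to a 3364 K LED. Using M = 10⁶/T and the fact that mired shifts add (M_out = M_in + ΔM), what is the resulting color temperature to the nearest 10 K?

2070 K

M_in = 10⁶/3364 = 297.27 mireds.
M_out = 297.27 + (+185) = 482.27 mireds.
T_out = 10⁶/482.27 = 2073.5 K → 2070 K.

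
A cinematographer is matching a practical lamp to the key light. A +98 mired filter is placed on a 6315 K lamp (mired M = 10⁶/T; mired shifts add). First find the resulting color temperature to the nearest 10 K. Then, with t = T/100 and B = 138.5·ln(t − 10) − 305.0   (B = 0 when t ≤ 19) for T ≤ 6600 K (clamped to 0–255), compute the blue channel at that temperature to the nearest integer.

M_in = 10⁶/6315 = 158.35; M_out = 158.35 + (+98) = 256.35.
T_out = 10⁶/256.35 = 3900.9 K → 3900 K; t = 39.
B = 138.5·ln(39 − 10) − 305.0 = 138.5·ln 29 − 305.0 = 138.5·3.3673 − 305.0 = 161.370.
Rounded: 161.

161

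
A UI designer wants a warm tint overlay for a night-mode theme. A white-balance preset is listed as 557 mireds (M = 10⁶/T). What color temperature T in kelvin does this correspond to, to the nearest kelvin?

1795 K

T = 10⁶ / 557 = 1795.33 K → 1795 K.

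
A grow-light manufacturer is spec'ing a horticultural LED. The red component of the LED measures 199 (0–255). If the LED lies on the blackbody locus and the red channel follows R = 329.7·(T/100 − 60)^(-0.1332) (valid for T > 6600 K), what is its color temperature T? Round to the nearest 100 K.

10400 K

(t − 60)^(-0.1332) = 199/329.7 = 0.60358.
t − 60 = 0.60358^(1/-0.1332) = 0.60358^(-7.508) = 44.273, so t = 104.273.
T = 100·t = 10427 K → 10400 K to the nearest 100 K.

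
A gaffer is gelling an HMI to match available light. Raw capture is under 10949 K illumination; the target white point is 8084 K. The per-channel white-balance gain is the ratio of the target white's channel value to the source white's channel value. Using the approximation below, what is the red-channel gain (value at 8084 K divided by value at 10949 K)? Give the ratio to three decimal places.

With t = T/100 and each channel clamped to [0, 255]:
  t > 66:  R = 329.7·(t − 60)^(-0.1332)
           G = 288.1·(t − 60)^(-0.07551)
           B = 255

1.122

At 10949 K (t = 109.49):
  R = 329.7·(109.49 − 60)^(-0.1332) = 329.7·49.49^(-0.1332) = 329.7·0.59469 = 196.069.
At 8084 K (t = 80.84):
  R = 329.7·(80.84 − 60)^(-0.1332) = 329.7·20.84^(-0.1332) = 329.7·0.66730 = 220.010.
Gain = 220.010 / 196.069 = 1.1221 → 1.122.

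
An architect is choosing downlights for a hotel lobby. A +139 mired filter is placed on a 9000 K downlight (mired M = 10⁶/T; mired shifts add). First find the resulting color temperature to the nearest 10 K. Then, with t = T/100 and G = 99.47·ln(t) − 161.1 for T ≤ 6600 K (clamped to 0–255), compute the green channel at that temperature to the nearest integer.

M_in = 10⁶/9000 = 111.11; M_out = 111.11 + (+139) = 250.11.
T_out = 10⁶/250.11 = 3998.2 K → 4000 K; t = 40.
G = 99.47·ln 40 − 161.1 = 99.47·3.6889 − 161.1 = 205.833.
Rounded: 206.

206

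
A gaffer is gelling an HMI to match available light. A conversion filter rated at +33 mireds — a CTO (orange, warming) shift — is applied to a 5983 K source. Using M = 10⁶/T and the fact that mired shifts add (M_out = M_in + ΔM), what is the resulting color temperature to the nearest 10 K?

M_in = 10⁶/5983 = 167.14 mireds.
M_out = 167.14 + (+33) = 200.14 mireds.
T_out = 10⁶/200.14 = 4996.5 K → 5000 K.

5000 K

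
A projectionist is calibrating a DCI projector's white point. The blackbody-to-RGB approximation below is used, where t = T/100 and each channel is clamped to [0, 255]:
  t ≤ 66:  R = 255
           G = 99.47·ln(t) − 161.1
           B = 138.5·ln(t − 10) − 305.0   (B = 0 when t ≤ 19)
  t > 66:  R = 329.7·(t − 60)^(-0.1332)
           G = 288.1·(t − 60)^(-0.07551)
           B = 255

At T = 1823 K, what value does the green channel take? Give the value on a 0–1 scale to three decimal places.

t = 1823/100 = 18.23; the t ≤ 66 branch applies.
G = 99.47·ln 18.23 − 161.1 = 99.47·2.9031 − 161.1 = 127.668.
On a 0–1 scale: 127.668/255 = 0.5007 → 0.501.

0.501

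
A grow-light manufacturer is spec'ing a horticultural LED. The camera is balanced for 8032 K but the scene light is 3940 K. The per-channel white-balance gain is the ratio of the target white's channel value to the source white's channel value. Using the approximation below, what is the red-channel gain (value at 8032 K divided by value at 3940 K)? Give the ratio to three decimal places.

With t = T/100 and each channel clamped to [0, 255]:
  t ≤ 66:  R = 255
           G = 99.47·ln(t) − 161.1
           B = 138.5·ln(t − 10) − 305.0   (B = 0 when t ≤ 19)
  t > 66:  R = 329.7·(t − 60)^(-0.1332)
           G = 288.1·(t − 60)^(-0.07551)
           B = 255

At 3940 K (t = 39.4):
  R = 255 by definition for t ≤ 66.
At 8032 K (t = 80.32):
  R = 329.7·(80.32 − 60)^(-0.1332) = 329.7·20.32^(-0.1332) = 329.7·0.66955 = 220.751.
Gain = 220.751 / 255.000 = 0.8657 → 0.866.

0.866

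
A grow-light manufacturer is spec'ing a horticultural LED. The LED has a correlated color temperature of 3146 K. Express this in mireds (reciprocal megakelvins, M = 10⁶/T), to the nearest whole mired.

318 mireds

M = 10⁶ / 3146 = 317.864 → 318 mireds.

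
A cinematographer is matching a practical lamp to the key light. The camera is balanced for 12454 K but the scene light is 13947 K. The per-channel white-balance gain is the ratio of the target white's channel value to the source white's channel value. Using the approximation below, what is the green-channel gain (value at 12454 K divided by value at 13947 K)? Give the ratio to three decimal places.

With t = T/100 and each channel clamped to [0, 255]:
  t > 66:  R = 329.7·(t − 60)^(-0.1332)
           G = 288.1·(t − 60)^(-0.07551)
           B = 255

1.016

At 13947 K (t = 139.47):
  G = 288.1·(139.47 − 60)^(-0.07551) = 288.1·79.47^(-0.07551) = 288.1·0.71865 = 207.042.
At 12454 K (t = 124.54):
  G = 288.1·(124.54 − 60)^(-0.07551) = 288.1·64.54^(-0.07551) = 288.1·0.73003 = 210.321.
Gain = 210.321 / 207.042 = 1.0158 → 1.016.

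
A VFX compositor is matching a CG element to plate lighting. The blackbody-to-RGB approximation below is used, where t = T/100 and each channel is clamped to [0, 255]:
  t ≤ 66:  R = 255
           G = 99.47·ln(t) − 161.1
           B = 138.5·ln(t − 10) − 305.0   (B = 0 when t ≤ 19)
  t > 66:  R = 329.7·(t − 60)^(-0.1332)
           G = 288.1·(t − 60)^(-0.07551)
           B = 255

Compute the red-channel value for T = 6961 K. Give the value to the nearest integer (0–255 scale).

244

t = 6961/100 = 69.61; the t > 66 branch applies.
R = 329.7·(69.61 − 60)^(-0.1332) = 329.7·9.61^(-0.1332) = 329.7·0.73978 = 243.905.
Rounded: 244.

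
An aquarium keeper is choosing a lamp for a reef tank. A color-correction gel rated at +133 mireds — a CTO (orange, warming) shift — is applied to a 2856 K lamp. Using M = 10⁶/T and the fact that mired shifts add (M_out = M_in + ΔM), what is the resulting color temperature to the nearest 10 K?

M_in = 10⁶/2856 = 350.14 mireds.
M_out = 350.14 + (+133) = 483.14 mireds.
T_out = 10⁶/483.14 = 2069.8 K → 2070 K.

2070 K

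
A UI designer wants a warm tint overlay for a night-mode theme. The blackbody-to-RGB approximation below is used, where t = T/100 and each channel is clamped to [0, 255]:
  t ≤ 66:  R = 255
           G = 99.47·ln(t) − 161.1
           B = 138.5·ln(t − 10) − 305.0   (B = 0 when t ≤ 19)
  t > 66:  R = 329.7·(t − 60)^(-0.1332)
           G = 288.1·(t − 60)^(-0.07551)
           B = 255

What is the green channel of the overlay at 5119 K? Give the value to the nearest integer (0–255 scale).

t = 5119/100 = 51.19; the t ≤ 66 branch applies.
G = 99.47·ln 51.19 − 161.1 = 99.47·3.9355 − 161.1 = 230.369.
Rounded: 230.

230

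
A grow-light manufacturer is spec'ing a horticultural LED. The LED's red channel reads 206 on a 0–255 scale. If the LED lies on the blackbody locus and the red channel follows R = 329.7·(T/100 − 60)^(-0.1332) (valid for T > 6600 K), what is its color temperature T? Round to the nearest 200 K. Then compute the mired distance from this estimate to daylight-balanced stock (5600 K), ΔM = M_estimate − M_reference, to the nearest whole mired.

(t − 60)^(-0.1332) = 206/329.7 = 0.62481.
t − 60 = 0.62481^(1/-0.1332) = 0.62481^(-7.508) = 34.152, so t = 94.152.
T = 100·t = 9415 K → 9400 K to the nearest 200 K.
M_estimate = 10⁶/9400 = 106.38; M_reference = 10⁶/5600 = 178.57.
ΔM = 106.38 − 178.57 = -72.19 → -72 mireds.

-72 mireds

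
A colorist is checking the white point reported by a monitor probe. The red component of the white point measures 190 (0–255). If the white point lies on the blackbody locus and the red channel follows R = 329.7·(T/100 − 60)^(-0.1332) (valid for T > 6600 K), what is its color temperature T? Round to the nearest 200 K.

(t − 60)^(-0.1332) = 190/329.7 = 0.57628.
t − 60 = 0.57628^(1/-0.1332) = 0.57628^(-7.508) = 62.667, so t = 122.667.
T = 100·t = 12267 K → 12200 K to the nearest 200 K.

12200 K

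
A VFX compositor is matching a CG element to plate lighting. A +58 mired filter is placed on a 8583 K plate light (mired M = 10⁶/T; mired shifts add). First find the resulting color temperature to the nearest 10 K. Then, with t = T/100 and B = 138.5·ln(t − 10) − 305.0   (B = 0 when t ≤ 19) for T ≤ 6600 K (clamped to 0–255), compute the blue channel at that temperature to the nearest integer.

M_in = 10⁶/8583 = 116.51; M_out = 116.51 + (+58) = 174.51.
T_out = 10⁶/174.51 = 5730.4 K → 5730 K; t = 57.3.
B = 138.5·ln(57.3 − 10) − 305.0 = 138.5·ln 47.3 − 305.0 = 138.5·3.8565 − 305.0 = 229.127.
Rounded: 229.

229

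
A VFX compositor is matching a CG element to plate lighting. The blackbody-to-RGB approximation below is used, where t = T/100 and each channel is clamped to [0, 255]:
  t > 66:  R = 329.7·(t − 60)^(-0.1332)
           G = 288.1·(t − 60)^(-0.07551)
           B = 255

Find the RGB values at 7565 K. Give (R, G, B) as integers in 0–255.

(229, 234, 255)

t = 7565/100 = 75.65; the t > 66 branch applies.
R = 329.7·(75.65 − 60)^(-0.1332) = 329.7·15.65^(-0.1332) = 329.7·0.69325 = 228.565.
G = 288.1·(75.65 − 60)^(-0.07551) = 288.1·15.65^(-0.07551) = 288.1·0.81246 = 234.070.
B = 255 by definition for t > 66.
Rounded: (229, 234, 255).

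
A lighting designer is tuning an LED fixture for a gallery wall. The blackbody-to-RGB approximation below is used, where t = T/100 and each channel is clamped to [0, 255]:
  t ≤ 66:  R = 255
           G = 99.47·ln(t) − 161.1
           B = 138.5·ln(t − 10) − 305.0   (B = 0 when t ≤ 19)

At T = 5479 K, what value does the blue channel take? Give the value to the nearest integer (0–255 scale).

222

t = 5479/100 = 54.79; the t ≤ 66 branch applies.
B = 138.5·ln(54.79 − 10) − 305.0 = 138.5·ln 44.79 − 305.0 = 138.5·3.8020 − 305.0 = 221.575.
Rounded: 222.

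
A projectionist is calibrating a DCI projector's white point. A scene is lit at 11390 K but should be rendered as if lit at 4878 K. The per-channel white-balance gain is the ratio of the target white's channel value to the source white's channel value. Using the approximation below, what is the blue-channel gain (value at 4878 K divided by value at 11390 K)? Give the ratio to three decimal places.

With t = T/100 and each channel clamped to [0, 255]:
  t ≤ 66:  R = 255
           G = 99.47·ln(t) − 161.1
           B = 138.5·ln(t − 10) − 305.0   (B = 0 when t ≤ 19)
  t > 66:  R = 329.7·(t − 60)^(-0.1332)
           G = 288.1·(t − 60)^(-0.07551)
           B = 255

0.791

At 11390 K (t = 113.9):
  B = 255 by definition for t > 66.
At 4878 K (t = 48.78):
  B = 138.5·ln(48.78 − 10) − 305.0 = 138.5·ln 38.78 − 305.0 = 138.5·3.6579 − 305.0 = 201.620.
Gain = 201.620 / 255.000 = 0.7907 → 0.791.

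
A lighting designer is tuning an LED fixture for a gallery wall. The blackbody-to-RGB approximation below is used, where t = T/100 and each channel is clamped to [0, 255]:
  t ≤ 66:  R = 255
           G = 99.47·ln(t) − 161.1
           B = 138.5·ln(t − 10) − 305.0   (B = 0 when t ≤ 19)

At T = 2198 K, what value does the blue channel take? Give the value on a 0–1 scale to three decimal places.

0.153

t = 2198/100 = 21.98; the t ≤ 66 branch applies.
B = 138.5·ln(21.98 − 10) − 305.0 = 138.5·ln 11.98 − 305.0 = 138.5·2.4832 − 305.0 = 38.929.
On a 0–1 scale: 38.929/255 = 0.1527 → 0.153.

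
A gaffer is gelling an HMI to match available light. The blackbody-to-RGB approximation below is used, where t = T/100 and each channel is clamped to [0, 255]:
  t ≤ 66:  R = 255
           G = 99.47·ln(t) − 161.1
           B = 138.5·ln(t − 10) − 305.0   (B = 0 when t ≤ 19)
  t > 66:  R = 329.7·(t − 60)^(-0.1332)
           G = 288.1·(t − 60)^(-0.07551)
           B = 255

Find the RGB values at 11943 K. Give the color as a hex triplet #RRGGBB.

t = 11943/100 = 119.43; the t > 66 branch applies.
R = 329.7·(119.43 − 60)^(-0.1332) = 329.7·59.43^(-0.1332) = 329.7·0.58037 = 191.347.
G = 288.1·(119.43 − 60)^(-0.07551) = 288.1·59.43^(-0.07551) = 288.1·0.73459 = 211.635.
B = 255 by definition for t > 66.
Rounded: (191, 212, 255).
In hex: #BFD4FF.

#BFD4FF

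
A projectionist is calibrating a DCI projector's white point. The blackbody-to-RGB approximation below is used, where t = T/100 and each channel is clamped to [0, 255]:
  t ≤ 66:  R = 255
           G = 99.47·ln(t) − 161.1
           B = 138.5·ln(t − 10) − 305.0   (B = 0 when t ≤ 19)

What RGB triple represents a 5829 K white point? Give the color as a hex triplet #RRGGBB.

#FFF3E8

t = 5829/100 = 58.29; the t ≤ 66 branch applies.
R = 255 by definition for t ≤ 66.
G = 99.47·ln 58.29 − 161.1 = 99.47·4.0654 − 161.1 = 243.288.
B = 138.5·ln(58.29 − 10) − 305.0 = 138.5·ln 48.29 − 305.0 = 138.5·3.8772 − 305.0 = 231.996.
Rounded: (255, 243, 232).
In hex: #FFF3E8.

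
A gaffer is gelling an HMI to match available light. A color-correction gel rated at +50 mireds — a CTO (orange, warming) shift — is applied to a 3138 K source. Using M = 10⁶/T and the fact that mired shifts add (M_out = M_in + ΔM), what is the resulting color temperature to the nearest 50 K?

2700 K

M_in = 10⁶/3138 = 318.67 mireds.
M_out = 318.67 + (+50) = 368.67 mireds.
T_out = 10⁶/368.67 = 2712.4 K → 2700 K.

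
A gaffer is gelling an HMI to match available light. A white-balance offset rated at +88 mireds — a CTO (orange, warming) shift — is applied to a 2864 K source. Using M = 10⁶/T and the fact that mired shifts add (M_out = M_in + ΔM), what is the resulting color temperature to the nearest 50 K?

M_in = 10⁶/2864 = 349.16 mireds.
M_out = 349.16 + (+88) = 437.16 mireds.
T_out = 10⁶/437.16 = 2287.5 K → 2300 K.

2300 K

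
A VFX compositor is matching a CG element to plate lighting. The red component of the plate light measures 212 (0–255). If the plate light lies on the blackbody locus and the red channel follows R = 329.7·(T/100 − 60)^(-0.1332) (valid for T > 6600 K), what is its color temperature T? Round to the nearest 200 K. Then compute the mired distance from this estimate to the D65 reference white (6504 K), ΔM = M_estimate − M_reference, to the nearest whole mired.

-40 mireds

(t − 60)^(-0.1332) = 212/329.7 = 0.64301.
t − 60 = 0.64301^(1/-0.1332) = 0.64301^(-7.508) = 27.530, so t = 87.530.
T = 100·t = 8753 K → 8800 K to the nearest 200 K.
M_estimate = 10⁶/8800 = 113.64; M_reference = 10⁶/6504 = 153.75.
ΔM = 113.64 − 153.75 = -40.12 → -40 mireds.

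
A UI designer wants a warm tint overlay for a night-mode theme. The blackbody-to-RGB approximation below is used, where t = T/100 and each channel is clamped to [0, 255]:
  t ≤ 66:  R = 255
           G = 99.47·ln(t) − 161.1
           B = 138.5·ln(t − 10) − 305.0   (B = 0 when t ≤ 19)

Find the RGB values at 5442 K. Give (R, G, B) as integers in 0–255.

(255, 236, 220)

t = 5442/100 = 54.42; the t ≤ 66 branch applies.
R = 255 by definition for t ≤ 66.
G = 99.47·ln 54.42 − 161.1 = 99.47·3.9967 − 161.1 = 236.455.
B = 138.5·ln(54.42 − 10) − 305.0 = 138.5·ln 44.42 − 305.0 = 138.5·3.7937 − 305.0 = 220.426.
Rounded: (255, 236, 220).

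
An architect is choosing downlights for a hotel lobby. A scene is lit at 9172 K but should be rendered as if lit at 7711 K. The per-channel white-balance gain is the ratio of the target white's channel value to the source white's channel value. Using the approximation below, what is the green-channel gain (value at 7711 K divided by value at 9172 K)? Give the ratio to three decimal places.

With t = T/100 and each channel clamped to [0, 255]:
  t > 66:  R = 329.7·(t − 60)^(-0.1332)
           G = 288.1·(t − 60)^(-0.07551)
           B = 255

1.048

At 9172 K (t = 91.72):
  G = 288.1·(91.72 − 60)^(-0.07551) = 288.1·31.72^(-0.07551) = 288.1·0.77025 = 221.910.
At 7711 K (t = 77.11):
  G = 288.1·(77.11 − 60)^(-0.07551) = 288.1·17.11^(-0.07551) = 288.1·0.80701 = 232.499.
Gain = 232.499 / 221.910 = 1.0477 → 1.048.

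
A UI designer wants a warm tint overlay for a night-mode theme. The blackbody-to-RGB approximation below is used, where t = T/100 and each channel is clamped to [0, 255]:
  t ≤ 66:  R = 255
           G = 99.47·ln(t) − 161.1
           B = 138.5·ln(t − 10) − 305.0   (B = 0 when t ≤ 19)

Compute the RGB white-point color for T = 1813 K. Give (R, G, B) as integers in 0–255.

t = 1813/100 = 18.13; the t ≤ 66 branch applies.
R = 255 by definition for t ≤ 66.
G = 99.47·ln 18.13 − 161.1 = 99.47·2.8976 − 161.1 = 127.121.
t = 18.13 ≤ 19, so B = 0.
Rounded: (255, 127, 0).

(255, 127, 0)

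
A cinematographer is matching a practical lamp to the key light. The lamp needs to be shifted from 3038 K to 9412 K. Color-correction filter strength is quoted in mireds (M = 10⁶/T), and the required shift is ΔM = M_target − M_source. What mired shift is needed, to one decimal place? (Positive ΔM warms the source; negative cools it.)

M_source = 10⁶/3038 = 329.164; M_target = 10⁶/9412 = 106.247.
ΔM = 106.247 − 329.164 = -222.917 → -222.9 mireds, a cooling shift.

-222.9 mireds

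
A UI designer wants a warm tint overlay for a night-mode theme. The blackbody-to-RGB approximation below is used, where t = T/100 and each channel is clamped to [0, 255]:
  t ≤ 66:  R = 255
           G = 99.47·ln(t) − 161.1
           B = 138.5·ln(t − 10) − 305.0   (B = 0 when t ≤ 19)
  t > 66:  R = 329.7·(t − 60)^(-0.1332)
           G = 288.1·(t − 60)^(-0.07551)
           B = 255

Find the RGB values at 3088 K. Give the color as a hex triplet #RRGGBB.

#FFB474

t = 3088/100 = 30.88; the t ≤ 66 branch applies.
R = 255 by definition for t ≤ 66.
G = 99.47·ln 30.88 − 161.1 = 99.47·3.4301 − 161.1 = 180.093.
B = 138.5·ln(30.88 − 10) − 305.0 = 138.5·ln 20.88 − 305.0 = 138.5·3.0388 − 305.0 = 115.873.
Rounded: (255, 180, 116).
In hex: #FFB474.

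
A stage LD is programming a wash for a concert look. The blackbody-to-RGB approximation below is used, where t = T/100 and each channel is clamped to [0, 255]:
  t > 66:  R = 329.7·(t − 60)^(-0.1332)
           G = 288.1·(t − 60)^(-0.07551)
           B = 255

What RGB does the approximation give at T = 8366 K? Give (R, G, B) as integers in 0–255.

(216, 227, 255)

t = 8366/100 = 83.66; the t > 66 branch applies.
R = 329.7·(83.66 − 60)^(-0.1332) = 329.7·23.66^(-0.1332) = 329.7·0.65612 = 216.322.
G = 288.1·(83.66 − 60)^(-0.07551) = 288.1·23.66^(-0.07551) = 288.1·0.78750 = 226.877.
B = 255 by definition for t > 66.
Rounded: (216, 227, 255).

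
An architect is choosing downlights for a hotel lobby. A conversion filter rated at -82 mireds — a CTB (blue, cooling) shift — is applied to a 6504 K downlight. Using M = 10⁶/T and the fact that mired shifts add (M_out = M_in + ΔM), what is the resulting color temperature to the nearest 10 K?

M_in = 10⁶/6504 = 153.75 mireds.
M_out = 153.75 + (-82) = 71.75 mireds.
T_out = 10⁶/71.75 = 13937.0 K → 13940 K.

13940 K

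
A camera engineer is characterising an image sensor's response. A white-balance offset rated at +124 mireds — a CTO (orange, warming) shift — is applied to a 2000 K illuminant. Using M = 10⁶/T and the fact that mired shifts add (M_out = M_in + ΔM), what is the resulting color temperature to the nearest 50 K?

M_in = 10⁶/2000 = 500.00 mireds.
M_out = 500.00 + (+124) = 624.00 mireds.
T_out = 10⁶/624.00 = 1602.6 K → 1600 K.

1600 K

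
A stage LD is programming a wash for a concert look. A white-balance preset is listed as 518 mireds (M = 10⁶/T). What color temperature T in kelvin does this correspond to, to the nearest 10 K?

T = 10⁶ / 518 = 1930.50 K → 1930 K.

1930 K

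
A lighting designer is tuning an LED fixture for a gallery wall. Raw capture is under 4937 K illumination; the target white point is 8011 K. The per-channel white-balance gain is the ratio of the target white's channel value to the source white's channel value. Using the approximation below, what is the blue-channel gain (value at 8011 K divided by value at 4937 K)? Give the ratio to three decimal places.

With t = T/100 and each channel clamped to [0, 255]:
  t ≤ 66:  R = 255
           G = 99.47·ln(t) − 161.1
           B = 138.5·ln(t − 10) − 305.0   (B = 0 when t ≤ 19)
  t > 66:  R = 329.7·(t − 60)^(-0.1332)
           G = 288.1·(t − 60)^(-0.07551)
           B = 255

At 4937 K (t = 49.37):
  B = 138.5·ln(49.37 − 10) − 305.0 = 138.5·ln 39.37 − 305.0 = 138.5·3.6730 − 305.0 = 203.711.
At 8011 K (t = 80.11):
  B = 255 by definition for t > 66.
Gain = 255.000 / 203.711 = 1.2518 → 1.252.

1.252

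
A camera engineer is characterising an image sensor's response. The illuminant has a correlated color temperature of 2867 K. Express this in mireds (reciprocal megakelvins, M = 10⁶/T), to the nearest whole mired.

M = 10⁶ / 2867 = 348.797 → 349 mireds.

349 mireds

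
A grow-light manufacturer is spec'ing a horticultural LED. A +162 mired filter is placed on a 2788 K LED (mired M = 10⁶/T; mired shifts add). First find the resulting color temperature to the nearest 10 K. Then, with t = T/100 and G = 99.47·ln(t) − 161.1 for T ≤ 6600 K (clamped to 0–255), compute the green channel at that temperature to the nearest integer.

133

M_in = 10⁶/2788 = 358.68; M_out = 358.68 + (+162) = 520.68.
T_out = 10⁶/520.68 = 1920.6 K → 1920 K; t = 19.2.
G = 99.47·ln 19.2 − 161.1 = 99.47·2.9549 − 161.1 = 132.825.
Rounded: 133.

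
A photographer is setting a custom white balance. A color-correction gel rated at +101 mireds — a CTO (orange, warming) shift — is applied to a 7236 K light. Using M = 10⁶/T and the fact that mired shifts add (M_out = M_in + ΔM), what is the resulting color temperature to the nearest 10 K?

M_in = 10⁶/7236 = 138.20 mireds.
M_out = 138.20 + (+101) = 239.20 mireds.
T_out = 10⁶/239.20 = 4180.6 K → 4180 K.

4180 K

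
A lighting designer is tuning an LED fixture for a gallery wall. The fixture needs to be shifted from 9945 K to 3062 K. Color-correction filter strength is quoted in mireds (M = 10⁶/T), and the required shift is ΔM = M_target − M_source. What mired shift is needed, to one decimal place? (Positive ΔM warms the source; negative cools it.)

M_source = 10⁶/9945 = 100.553; M_target = 10⁶/3062 = 326.584.
ΔM = 326.584 − 100.553 = 226.031 → +226.0 mireds, a warming shift.

+226.0 mireds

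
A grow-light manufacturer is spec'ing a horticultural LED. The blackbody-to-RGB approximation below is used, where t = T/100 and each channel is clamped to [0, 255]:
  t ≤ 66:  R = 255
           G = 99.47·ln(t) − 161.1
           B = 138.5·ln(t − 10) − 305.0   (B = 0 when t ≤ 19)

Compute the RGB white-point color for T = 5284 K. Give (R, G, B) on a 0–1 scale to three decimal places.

t = 5284/100 = 52.84; the t ≤ 66 branch applies.
R = 255 by definition for t ≤ 66.
G = 99.47·ln 52.84 − 161.1 = 99.47·3.9673 − 161.1 = 233.524.
B = 138.5·ln(52.84 − 10) − 305.0 = 138.5·ln 42.84 − 305.0 = 138.5·3.7575 − 305.0 = 215.410.
Dividing each by 255: (1.0000, 0.9158, 0.8447) → (1.000, 0.916, 0.845).

(1.000, 0.916, 0.845)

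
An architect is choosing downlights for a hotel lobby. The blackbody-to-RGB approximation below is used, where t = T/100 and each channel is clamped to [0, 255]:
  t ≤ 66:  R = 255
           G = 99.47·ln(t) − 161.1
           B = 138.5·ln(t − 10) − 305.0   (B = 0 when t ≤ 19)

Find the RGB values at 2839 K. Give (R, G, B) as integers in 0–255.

t = 2839/100 = 28.39; the t ≤ 66 branch applies.
R = 255 by definition for t ≤ 66.
G = 99.47·ln 28.39 − 161.1 = 99.47·3.3460 − 161.1 = 171.730.
B = 138.5·ln(28.39 − 10) − 305.0 = 138.5·ln 18.39 − 305.0 = 138.5·2.9118 − 305.0 = 98.285.
Rounded: (255, 172, 98).

(255, 172, 98)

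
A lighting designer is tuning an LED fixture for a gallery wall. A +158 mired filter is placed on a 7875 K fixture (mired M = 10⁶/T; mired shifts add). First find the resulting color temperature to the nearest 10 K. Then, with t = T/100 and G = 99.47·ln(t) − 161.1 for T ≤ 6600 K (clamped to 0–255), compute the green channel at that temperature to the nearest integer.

M_in = 10⁶/7875 = 126.98; M_out = 126.98 + (+158) = 284.98.
T_out = 10⁶/284.98 = 3509.0 K → 3510 K; t = 35.1.
G = 99.47·ln 35.1 − 161.1 = 99.47·3.5582 − 161.1 = 192.834.
Rounded: 193.

193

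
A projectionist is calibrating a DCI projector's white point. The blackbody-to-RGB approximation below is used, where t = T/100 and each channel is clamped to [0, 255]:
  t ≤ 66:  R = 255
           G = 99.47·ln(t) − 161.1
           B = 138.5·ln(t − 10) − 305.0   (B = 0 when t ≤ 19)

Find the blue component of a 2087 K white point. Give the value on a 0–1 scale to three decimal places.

0.100

t = 2087/100 = 20.87; the t ≤ 66 branch applies.
B = 138.5·ln(20.87 − 10) − 305.0 = 138.5·ln 10.87 − 305.0 = 138.5·2.3860 − 305.0 = 25.462.
On a 0–1 scale: 25.462/255 = 0.0999 → 0.100.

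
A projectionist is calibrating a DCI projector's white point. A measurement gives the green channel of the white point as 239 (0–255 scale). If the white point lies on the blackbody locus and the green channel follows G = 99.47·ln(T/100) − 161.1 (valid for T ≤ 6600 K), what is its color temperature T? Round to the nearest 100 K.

5600 K

ln t = (239 + 161.1) / 99.47 = 4.0223.
t = e^4.0223 = 55.830.
T = 100·t = 5583 K → 5600 K to the nearest 100 K.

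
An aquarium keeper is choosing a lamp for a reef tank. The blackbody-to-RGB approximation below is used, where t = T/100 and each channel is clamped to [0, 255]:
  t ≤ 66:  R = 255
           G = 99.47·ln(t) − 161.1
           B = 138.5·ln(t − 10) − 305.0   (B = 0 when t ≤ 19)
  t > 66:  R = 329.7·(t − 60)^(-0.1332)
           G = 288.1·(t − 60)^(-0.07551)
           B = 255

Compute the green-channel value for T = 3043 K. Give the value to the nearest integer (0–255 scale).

t = 3043/100 = 30.43; the t ≤ 66 branch applies.
G = 99.47·ln 30.43 − 161.1 = 99.47·3.4154 − 161.1 = 178.633.
Rounded: 179.

179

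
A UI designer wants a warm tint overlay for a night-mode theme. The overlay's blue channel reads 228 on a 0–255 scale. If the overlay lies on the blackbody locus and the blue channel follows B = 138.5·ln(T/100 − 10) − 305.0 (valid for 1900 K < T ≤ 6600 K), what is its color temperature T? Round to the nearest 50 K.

5700 K

ln(t − 10) = (228 + 305.0) / 138.5 = 3.8484.
t − 10 = e^3.8484 = 46.917, so t = 56.917.
T = 100·t = 5692 K → 5700 K to the nearest 50 K.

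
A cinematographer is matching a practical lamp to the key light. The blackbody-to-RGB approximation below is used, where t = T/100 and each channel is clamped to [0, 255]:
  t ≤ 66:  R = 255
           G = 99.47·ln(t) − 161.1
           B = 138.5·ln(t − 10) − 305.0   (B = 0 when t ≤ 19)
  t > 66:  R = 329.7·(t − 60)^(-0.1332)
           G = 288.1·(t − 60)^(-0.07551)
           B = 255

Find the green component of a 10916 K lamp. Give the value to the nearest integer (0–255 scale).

215

t = 10916/100 = 109.16; the t > 66 branch applies.
G = 288.1·(109.16 − 60)^(-0.07551) = 288.1·49.16^(-0.07551) = 288.1·0.74519 = 214.689.
Rounded: 215.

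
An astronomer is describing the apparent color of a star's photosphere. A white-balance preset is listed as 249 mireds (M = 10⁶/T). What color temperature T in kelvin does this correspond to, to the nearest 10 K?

4020 K

T = 10⁶ / 249 = 4016.06 K → 4020 K.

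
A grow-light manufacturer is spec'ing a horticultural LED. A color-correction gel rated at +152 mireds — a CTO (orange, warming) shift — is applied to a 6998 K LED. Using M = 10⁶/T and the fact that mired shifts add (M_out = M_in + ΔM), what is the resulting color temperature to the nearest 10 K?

M_in = 10⁶/6998 = 142.90 mireds.
M_out = 142.90 + (+152) = 294.90 mireds.
T_out = 10⁶/294.90 = 3391.0 K → 3390 K.

3390 K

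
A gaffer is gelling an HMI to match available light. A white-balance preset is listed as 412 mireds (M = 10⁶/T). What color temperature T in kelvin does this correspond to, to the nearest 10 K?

2430 K

T = 10⁶ / 412 = 2427.18 K → 2430 K.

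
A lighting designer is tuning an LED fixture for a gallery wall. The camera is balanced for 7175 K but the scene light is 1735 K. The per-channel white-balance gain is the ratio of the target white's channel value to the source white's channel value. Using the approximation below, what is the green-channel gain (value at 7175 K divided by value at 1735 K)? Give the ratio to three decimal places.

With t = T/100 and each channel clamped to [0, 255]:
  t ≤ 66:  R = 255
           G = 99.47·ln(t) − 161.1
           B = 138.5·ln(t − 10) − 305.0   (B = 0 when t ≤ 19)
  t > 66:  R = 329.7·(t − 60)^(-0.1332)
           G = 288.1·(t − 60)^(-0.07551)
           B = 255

1.949

At 1735 K (t = 17.35):
  G = 99.47·ln 17.35 − 161.1 = 99.47·2.8536 − 161.1 = 122.747.
At 7175 K (t = 71.75):
  G = 288.1·(71.75 − 60)^(-0.07551) = 288.1·11.75^(-0.07551) = 288.1·0.83024 = 239.191.
Gain = 239.191 / 122.747 = 1.9487 → 1.949.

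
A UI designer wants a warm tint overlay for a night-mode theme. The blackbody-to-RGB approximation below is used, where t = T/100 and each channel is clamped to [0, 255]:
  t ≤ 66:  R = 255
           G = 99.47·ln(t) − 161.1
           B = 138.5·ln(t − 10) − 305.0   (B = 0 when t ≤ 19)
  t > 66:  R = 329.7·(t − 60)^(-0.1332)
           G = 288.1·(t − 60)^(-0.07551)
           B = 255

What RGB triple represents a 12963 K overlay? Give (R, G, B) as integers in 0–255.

(187, 209, 255)

t = 12963/100 = 129.63; the t > 66 branch applies.
R = 329.7·(129.63 − 60)^(-0.1332) = 329.7·69.63^(-0.1332) = 329.7·0.56825 = 187.352.
G = 288.1·(129.63 − 60)^(-0.07551) = 288.1·69.63^(-0.07551) = 288.1·0.72586 = 209.119.
B = 255 by definition for t > 66.
Rounded: (187, 209, 255).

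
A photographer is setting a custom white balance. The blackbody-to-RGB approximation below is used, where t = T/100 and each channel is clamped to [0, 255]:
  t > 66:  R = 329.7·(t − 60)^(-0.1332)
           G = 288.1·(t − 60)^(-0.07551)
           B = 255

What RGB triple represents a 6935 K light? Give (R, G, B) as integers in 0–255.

t = 6935/100 = 69.35; the t > 66 branch applies.
R = 329.7·(69.35 − 60)^(-0.1332) = 329.7·9.35^(-0.1332) = 329.7·0.74249 = 244.797.
G = 288.1·(69.35 − 60)^(-0.07551) = 288.1·9.35^(-0.07551) = 288.1·0.84468 = 243.353.
B = 255 by definition for t > 66.
Rounded: (245, 243, 255).

(245, 243, 255)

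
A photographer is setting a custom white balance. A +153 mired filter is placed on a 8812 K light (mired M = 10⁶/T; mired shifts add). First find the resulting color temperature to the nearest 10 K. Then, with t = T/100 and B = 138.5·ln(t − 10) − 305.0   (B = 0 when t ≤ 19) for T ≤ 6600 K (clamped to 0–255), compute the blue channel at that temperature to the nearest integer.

M_in = 10⁶/8812 = 113.48; M_out = 113.48 + (+153) = 266.48.
T_out = 10⁶/266.48 = 3752.6 K → 3750 K; t = 37.5.
B = 138.5·ln(37.5 − 10) − 305.0 = 138.5·ln 27.5 − 305.0 = 138.5·3.3142 − 305.0 = 154.015.
Rounded: 154.

154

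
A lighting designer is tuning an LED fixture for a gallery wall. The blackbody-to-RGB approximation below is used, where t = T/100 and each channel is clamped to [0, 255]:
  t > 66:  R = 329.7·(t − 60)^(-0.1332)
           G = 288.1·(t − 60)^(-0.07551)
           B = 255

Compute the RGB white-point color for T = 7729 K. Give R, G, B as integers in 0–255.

t = 7729/100 = 77.29; the t > 66 branch applies.
R = 329.7·(77.29 − 60)^(-0.1332) = 329.7·17.29^(-0.1332) = 329.7·0.68411 = 225.551.
G = 288.1·(77.29 − 60)^(-0.07551) = 288.1·17.29^(-0.07551) = 288.1·0.80637 = 232.315.
B = 255 by definition for t > 66.
Rounded: (226, 232, 255).

R=226, G=232, B=255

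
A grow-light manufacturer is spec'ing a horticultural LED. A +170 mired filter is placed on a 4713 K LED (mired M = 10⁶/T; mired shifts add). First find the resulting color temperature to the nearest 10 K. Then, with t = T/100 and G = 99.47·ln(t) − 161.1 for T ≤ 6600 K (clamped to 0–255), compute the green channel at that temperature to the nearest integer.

M_in = 10⁶/4713 = 212.18; M_out = 212.18 + (+170) = 382.18.
T_out = 10⁶/382.18 = 2616.6 K → 2620 K; t = 26.2.
G = 99.47·ln 26.2 − 161.1 = 99.47·3.2658 − 161.1 = 163.745.
Rounded: 164.

164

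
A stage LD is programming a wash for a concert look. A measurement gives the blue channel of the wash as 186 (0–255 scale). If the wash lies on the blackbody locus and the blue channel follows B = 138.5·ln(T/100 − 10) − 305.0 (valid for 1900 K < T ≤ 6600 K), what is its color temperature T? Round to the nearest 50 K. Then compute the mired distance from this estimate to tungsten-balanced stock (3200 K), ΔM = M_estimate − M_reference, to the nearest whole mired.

-88 mireds

ln(t − 10) = (186 + 305.0) / 138.5 = 3.5451.
t − 10 = e^3.5451 = 34.644, so t = 44.644.
T = 100·t = 4464 K → 4450 K to the nearest 50 K.
M_estimate = 10⁶/4450 = 224.72; M_reference = 10⁶/3200 = 312.50.
ΔM = 224.72 − 312.50 = -87.78 → -88 mireds.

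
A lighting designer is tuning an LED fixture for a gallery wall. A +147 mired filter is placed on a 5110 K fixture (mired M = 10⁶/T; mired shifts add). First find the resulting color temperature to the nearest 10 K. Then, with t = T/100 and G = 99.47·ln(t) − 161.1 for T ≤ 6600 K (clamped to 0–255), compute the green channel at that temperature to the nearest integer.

175

M_in = 10⁶/5110 = 195.69; M_out = 195.69 + (+147) = 342.69.
T_out = 10⁶/342.69 = 2918.0 K → 2920 K; t = 29.2.
G = 99.47·ln 29.2 − 161.1 = 99.47·3.3742 − 161.1 = 174.529.
Rounded: 175.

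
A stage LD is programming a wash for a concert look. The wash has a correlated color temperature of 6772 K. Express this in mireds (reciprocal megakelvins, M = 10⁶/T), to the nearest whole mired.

148 mireds

M = 10⁶ / 6772 = 147.667 → 148 mireds.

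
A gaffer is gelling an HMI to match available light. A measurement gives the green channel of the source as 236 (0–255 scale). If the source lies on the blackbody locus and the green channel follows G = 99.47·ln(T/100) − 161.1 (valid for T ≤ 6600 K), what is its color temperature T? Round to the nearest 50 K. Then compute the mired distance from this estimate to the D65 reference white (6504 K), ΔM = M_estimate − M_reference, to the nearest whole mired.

ln t = (236 + 161.1) / 99.47 = 3.9922.
t = e^3.9922 = 54.172.
T = 100·t = 5417 K → 5400 K to the nearest 50 K.
M_estimate = 10⁶/5400 = 185.19; M_reference = 10⁶/6504 = 153.75.
ΔM = 185.19 − 153.75 = 31.43 → +31 mireds.

+31 mireds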